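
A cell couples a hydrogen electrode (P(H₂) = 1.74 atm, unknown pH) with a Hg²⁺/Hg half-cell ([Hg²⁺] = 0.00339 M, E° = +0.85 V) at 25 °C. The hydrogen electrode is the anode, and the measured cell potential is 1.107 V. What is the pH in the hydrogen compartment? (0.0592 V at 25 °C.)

E°_cell = 0.85 V and n = 2.
log Q = n(E° − E)/0.0592 = 2×(0.85 − 1.107)/0.0592 = -8.682.
With Q = [H⁺]^2 / ([Hg²⁺]·P(H₂)), solving for [H⁺] gives log[H⁺] = -5.456, so pH = 5.46.

pH = 5.46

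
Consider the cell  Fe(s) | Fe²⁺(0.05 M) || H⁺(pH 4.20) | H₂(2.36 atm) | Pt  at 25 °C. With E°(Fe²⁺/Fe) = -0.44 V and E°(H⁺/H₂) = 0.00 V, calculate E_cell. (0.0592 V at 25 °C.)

0.22 V

The hydrogen couple is the cathode, so E°_cell = 0.44 V; n = 2.
[H⁺] = 10^(−4.20) = 6.3 × 10^-5 M, and Q = [Fe²⁺]·P(H₂) / [H⁺]^2 = 2.96 × 10^7.
E = E° − (0.0592/2) log Q = 0.44 − (0.0592/2)(7.472) = 0.219 V.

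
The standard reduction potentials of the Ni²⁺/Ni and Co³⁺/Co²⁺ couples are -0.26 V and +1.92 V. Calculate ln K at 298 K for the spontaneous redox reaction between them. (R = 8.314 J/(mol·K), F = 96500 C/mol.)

E°_cell = +1.92 − (-0.26) = 2.18 V, with n = 2 electrons transferred.
At equilibrium E = 0, so the Nernst equation gives ln K = nFE°/RT = (2)(96500)(2.18)/((8.314)(298)) = 169.82.

ln K = 169.8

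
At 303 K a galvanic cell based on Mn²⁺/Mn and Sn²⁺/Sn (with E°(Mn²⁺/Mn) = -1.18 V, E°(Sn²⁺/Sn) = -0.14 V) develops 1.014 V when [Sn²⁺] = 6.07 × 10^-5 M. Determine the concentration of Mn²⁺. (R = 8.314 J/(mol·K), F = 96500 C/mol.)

From the Nernst equation, ln Q = nF(E° − E)/RT = 2×96500×(1.04 − 1.014)/(8.314×303) = 1.992, so Q = 7.33.
With Q = [Mn²⁺]/[Sn²⁺] and the known concentrations, [Mn²⁺] in the numerator gives [Mn²⁺] = 4.4 × 10^-4 M.

4.4 × 10^-4 M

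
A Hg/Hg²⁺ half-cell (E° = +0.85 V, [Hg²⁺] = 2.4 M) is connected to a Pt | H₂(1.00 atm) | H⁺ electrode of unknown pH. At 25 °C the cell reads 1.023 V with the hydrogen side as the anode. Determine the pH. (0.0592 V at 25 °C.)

E°_cell = 0.85 V and n = 2.
log Q = n(E° − E)/0.0592 = 2×(0.85 − 1.023)/0.0592 = -5.845.
With Q = [H⁺]^2 / ([Hg²⁺]·P(H₂)), solving for [H⁺] gives log[H⁺] = -2.732, so pH = 2.73.

pH = 2.73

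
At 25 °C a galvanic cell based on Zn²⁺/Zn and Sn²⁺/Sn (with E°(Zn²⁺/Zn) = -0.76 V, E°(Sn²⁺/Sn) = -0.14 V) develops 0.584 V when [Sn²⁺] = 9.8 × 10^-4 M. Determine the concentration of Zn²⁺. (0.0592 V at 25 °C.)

0.016 M

From the Nernst equation, log Q = n(E° − E)/0.0592 = 2(0.62 − 0.584)/0.0592 = 1.216, so Q = 16.5.
With Q = [Zn²⁺]/[Sn²⁺] and the known concentrations, [Zn²⁺] in the numerator gives [Zn²⁺] = 0.016 M.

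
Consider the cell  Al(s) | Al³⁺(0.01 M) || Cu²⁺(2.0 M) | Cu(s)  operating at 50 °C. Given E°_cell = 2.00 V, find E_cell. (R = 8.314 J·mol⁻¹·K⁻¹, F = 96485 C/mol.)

2.05 V

Balancing electrons gives n = 6; the reaction quotient is Q = [Al³⁺]^2/[Cu²⁺]^3 = 1.25 × 10^-5.
E = E° − (RT/nF) ln Q = 2.00 − (8.314×323)/(6×96485) × (-11.290) = 2.000 + 0.052 = 2.052 V.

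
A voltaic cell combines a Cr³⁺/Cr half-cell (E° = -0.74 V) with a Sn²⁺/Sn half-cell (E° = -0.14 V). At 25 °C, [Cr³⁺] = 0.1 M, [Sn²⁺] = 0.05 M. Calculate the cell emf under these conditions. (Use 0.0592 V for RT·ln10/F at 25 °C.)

The Sn²⁺/Sn couple has the higher reduction potential and acts as the cathode, so E°_cell = -0.14 − (-0.74) = 0.60 V.
Balancing electrons gives n = 6; the reaction quotient is Q = [Cr³⁺]^2/[Sn²⁺]^3 = 80.0.
At 25 °C, E = E° − (0.0592/n) log Q = 0.60 − (0.0592/6)(1.903) = 0.600 − 0.019 = 0.581 V.

0.581 V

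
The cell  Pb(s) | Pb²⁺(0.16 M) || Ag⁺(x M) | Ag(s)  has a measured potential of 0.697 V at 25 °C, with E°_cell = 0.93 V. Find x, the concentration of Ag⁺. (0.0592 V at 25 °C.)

4.6 × 10^-5 M

From the Nernst equation, log Q = n(E° − E)/0.0592 = 2(0.93 − 0.697)/0.0592 = 7.872, so Q = 7.44 × 10^7.
With Q = [Pb²⁺]/[Ag⁺]^2 and the known concentrations, [Ag⁺]^2 in the denominator gives [Ag⁺] = 4.6 × 10^-5 M.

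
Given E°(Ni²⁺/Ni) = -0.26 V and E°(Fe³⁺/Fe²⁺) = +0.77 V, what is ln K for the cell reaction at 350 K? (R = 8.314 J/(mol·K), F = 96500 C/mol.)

ln K = 68.3

E°_cell = +0.77 − (-0.26) = 1.03 V, with n = 2 electrons transferred.
At equilibrium E = 0, so the Nernst equation gives ln K = nFE°/RT = (2)(96500)(1.03)/((8.314)(350)) = 68.32.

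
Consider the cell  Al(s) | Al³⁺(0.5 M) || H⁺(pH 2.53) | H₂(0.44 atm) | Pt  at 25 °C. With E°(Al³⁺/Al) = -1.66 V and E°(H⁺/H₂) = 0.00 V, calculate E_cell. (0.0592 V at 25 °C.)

The hydrogen couple is the cathode, so E°_cell = 1.66 V; n = 6.
[H⁺] = 10^(−2.53) = 0.0030 M, and Q = [Al³⁺]^2·P(H₂)^3 / [H⁺]^6 = 3.22 × 10^13.
E = E° − (0.0592/6) log Q = 1.66 − (0.0592/6)(13.508) = 1.527 V.

1.53 V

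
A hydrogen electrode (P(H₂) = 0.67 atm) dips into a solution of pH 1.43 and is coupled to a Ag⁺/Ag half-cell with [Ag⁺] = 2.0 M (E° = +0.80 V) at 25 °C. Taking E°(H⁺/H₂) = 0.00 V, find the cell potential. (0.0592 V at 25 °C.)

0.90 V

The Ag⁺/Ag couple is the cathode, so E°_cell = 0.80 V; n = 2.
[H⁺] = 10^(−1.43) = 0.037 M, and Q = [H⁺]^2 / ([Ag⁺]^2·P(H₂)) = 5.15 × 10^-4.
E = E° − (0.0592/2) log Q = 0.80 − (0.0592/2)(-3.288) = 0.897 V.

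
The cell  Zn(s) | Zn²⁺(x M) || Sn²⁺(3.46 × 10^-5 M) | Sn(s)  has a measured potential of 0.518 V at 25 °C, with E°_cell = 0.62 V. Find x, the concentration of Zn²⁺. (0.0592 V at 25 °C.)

0.097 M

From the Nernst equation, log Q = n(E° − E)/0.0592 = 2(0.62 − 0.518)/0.0592 = 3.446, so Q = 2790.
With Q = [Zn²⁺]/[Sn²⁺] and the known concentrations, [Zn²⁺] in the numerator gives [Zn²⁺] = 0.097 M.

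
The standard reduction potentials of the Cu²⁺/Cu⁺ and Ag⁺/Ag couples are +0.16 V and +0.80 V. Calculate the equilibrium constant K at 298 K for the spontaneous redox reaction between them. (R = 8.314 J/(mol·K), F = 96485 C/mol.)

E°_cell = +0.80 − (+0.16) = 0.64 V, with n = 1 electron transferred.
At equilibrium E = 0, so the Nernst equation gives ln K = nFE°/RT = (1)(96485)(0.64)/((8.314)(298)) = 24.92.
K = e^24.92 = 6.7 × 10^10.

6.7 × 10^10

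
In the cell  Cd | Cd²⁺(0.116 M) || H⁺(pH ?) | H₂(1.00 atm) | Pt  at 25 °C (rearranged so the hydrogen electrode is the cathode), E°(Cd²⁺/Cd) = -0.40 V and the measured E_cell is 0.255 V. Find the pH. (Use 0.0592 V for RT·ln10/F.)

pH = 2.92

E°_cell = 0.40 V and n = 2.
log Q = n(E° − E)/0.0592 = 2×(0.40 − 0.255)/0.0592 = 4.899.
With Q = [Cd²⁺]·P(H₂) / [H⁺]^2, solving for [H⁺] gives log[H⁺] = -2.917, so pH = 2.92.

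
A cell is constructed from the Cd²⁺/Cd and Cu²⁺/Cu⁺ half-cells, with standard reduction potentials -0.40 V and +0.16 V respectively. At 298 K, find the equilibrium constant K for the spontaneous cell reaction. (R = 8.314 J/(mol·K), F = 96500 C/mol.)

E°_cell = +0.16 − (-0.40) = 0.56 V, with n = 2 electrons transferred.
At equilibrium E = 0, so the Nernst equation gives ln K = nFE°/RT = (2)(96500)(0.56)/((8.314)(298)) = 43.62.
K = e^43.62 = 8.8 × 10^18.

8.8 × 10^18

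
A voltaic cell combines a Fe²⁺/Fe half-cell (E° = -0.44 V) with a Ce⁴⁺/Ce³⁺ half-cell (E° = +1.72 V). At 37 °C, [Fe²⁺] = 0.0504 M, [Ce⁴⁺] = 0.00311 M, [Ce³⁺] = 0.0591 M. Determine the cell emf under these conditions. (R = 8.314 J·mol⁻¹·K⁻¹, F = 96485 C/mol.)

2.12 V

The Ce⁴⁺/Ce³⁺ couple has the higher reduction potential and acts as the cathode, so E°_cell = +1.72 − (-0.44) = 2.16 V.
Balancing electrons gives n = 2; the reaction quotient is Q = [Fe²⁺]·[Ce³⁺]^2/[Ce⁴⁺]^2 = 18.2.
E = E° − (RT/nF) ln Q = 2.16 − (8.314×310)/(2×96485) × (2.901) = 2.160 − 0.039 = 2.121 V.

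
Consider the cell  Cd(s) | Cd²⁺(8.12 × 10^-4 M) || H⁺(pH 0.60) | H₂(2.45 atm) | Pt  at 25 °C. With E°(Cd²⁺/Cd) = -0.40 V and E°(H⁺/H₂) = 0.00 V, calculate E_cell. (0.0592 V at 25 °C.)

0.44 V

The hydrogen couple is the cathode, so E°_cell = 0.40 V; n = 2.
[H⁺] = 10^(−0.60) = 0.25 M, and Q = [Cd²⁺]·P(H₂) / [H⁺]^2 = 0.0315.
E = E° − (0.0592/2) log Q = 0.40 − (0.0592/2)(-1.501) = 0.444 V.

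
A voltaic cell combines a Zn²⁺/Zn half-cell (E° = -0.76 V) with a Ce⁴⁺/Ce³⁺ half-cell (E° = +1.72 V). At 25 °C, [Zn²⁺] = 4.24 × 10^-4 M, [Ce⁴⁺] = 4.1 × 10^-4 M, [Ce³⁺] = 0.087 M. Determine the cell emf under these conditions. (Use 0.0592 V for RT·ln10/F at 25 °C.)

2.44 V

The Ce⁴⁺/Ce³⁺ couple has the higher reduction potential and acts as the cathode, so E°_cell = +1.72 − (-0.76) = 2.48 V.
Balancing electrons gives n = 2; the reaction quotient is Q = [Zn²⁺]·[Ce³⁺]^2/[Ce⁴⁺]^2 = 19.1.
At 25 °C, E = E° − (0.0592/n) log Q = 2.48 − (0.0592/2)(1.281) = 2.480 − 0.038 = 2.442 V.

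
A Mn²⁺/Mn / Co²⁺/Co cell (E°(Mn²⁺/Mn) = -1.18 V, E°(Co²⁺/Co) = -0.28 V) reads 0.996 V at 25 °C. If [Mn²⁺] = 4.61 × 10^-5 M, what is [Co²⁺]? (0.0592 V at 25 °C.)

0.081 M

From the Nernst equation, log Q = n(E° − E)/0.0592 = 2(0.90 − 0.996)/0.0592 = -3.243, so Q = 5.71 × 10^-4.
With Q = [Mn²⁺]/[Co²⁺] and the known concentrations, [Co²⁺] in the denominator gives [Co²⁺] = 0.081 M.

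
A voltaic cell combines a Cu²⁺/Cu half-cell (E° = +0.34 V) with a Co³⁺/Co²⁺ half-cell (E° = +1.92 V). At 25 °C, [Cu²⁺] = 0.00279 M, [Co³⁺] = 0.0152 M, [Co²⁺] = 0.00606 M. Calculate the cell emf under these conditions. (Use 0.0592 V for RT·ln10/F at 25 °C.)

The Co³⁺/Co²⁺ couple has the higher reduction potential and acts as the cathode, so E°_cell = +1.92 − (+0.34) = 1.58 V.
Balancing electrons gives n = 2; the reaction quotient is Q = [Cu²⁺]·[Co²⁺]^2/[Co³⁺]^2 = 4.43 × 10^-4.
At 25 °C, E = E° − (0.0592/n) log Q = 1.58 − (0.0592/2)(-3.353) = 1.580 + 0.099 = 1.679 V.

1.68 V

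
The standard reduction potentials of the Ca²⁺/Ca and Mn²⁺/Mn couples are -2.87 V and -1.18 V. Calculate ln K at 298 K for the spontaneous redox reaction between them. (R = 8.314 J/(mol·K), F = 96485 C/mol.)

E°_cell = -1.18 − (-2.87) = 1.69 V, with n = 2 electrons transferred.
At equilibrium E = 0, so the Nernst equation gives ln K = nFE°/RT = (2)(96485)(1.69)/((8.314)(298)) = 131.63.

ln K = 131.6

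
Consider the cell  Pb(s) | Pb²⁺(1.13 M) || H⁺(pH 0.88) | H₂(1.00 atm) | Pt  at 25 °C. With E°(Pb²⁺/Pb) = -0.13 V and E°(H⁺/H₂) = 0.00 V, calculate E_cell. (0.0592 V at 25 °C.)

The hydrogen couple is the cathode, so E°_cell = 0.13 V; n = 2.
[H⁺] = 10^(−0.88) = 0.13 M, and Q = [Pb²⁺]·P(H₂) / [H⁺]^2 = 65.0.
E = E° − (0.0592/2) log Q = 0.13 − (0.0592/2)(1.813) = 0.076 V.

0.076 V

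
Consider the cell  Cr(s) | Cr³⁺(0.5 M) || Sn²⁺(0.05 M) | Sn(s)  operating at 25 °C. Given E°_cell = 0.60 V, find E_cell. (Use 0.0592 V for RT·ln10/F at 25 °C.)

Balancing electrons gives n = 6; the reaction quotient is Q = [Cr³⁺]^2/[Sn²⁺]^3 = 2000.
At 25 °C, E = E° − (0.0592/n) log Q = 0.60 − (0.0592/6)(3.301) = 0.600 − 0.033 = 0.567 V.

0.567 V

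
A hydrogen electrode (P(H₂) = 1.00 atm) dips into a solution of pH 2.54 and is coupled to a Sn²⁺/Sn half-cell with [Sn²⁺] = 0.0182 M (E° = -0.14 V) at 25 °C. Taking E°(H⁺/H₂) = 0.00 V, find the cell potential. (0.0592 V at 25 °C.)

The hydrogen couple is the cathode, so E°_cell = 0.14 V; n = 2.
[H⁺] = 10^(−2.54) = 0.0029 M, and Q = [Sn²⁺]·P(H₂) / [H⁺]^2 = 2190.
E = E° − (0.0592/2) log Q = 0.14 − (0.0592/2)(3.340) = 0.041 V.

0.041 V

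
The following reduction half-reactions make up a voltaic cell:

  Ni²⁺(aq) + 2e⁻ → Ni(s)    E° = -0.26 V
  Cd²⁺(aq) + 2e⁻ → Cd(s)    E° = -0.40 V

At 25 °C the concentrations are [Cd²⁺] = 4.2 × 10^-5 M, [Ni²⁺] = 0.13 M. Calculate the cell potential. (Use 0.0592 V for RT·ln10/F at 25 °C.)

0.243 V

The Ni²⁺/Ni couple has the higher reduction potential and acts as the cathode, so E°_cell = -0.26 − (-0.40) = 0.14 V.
Balancing electrons gives n = 2; the reaction quotient is Q = [Cd²⁺]/[Ni²⁺] = 3.23 × 10^-4.
At 25 °C, E = E° − (0.0592/n) log Q = 0.14 − (0.0592/2)(-3.491) = 0.140 + 0.103 = 0.243 V.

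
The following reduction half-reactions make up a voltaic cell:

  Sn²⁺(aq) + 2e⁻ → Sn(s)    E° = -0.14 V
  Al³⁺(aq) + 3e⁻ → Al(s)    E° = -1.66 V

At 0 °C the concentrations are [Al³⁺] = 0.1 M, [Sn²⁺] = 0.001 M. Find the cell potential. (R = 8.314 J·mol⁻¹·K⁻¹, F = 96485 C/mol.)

The Sn²⁺/Sn couple has the higher reduction potential and acts as the cathode, so E°_cell = -0.14 − (-1.66) = 1.52 V.
Balancing electrons gives n = 6; the reaction quotient is Q = [Al³⁺]^2/[Sn²⁺]^3 = 1 × 10^7.
E = E° − (RT/nF) ln Q = 1.52 − (8.314×273)/(6×96485) × (16.118) = 1.520 − 0.063 = 1.457 V.

1.46 V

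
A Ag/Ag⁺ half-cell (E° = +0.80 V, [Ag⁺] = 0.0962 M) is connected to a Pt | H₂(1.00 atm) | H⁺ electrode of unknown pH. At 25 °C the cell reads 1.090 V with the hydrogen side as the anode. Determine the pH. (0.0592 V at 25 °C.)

pH = 5.92

E°_cell = 0.80 V and n = 2.
log Q = n(E° − E)/0.0592 = 2×(0.80 − 1.090)/0.0592 = -9.797.
With Q = [H⁺]^2 / ([Ag⁺]^2·P(H₂)), solving for [H⁺] gives log[H⁺] = -5.915, so pH = 5.92.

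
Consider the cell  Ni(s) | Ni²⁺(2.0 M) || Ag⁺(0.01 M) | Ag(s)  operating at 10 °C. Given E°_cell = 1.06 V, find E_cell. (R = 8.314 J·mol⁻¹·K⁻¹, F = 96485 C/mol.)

0.939 V

Balancing electrons gives n = 2; the reaction quotient is Q = [Ni²⁺]/[Ag⁺]^2 = 2 × 10^4.
E = E° − (RT/nF) ln Q = 1.06 − (8.314×283)/(2×96485) × (9.903) = 1.060 − 0.121 = 0.939 V.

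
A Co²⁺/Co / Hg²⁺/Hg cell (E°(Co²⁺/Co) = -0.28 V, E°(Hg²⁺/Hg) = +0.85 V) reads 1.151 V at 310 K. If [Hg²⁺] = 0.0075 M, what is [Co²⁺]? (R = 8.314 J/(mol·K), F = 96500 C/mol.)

From the Nernst equation, ln Q = nF(E° − E)/RT = 2×96500×(1.13 − 1.151)/(8.314×310) = -1.573, so Q = 0.208.
With Q = [Co²⁺]/[Hg²⁺] and the known concentrations, [Co²⁺] in the numerator gives [Co²⁺] = 0.0016 M.

0.0016 M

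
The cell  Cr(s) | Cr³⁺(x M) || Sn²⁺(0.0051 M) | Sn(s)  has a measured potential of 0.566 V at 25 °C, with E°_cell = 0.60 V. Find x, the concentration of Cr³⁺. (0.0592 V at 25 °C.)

From the Nernst equation, log Q = n(E° − E)/0.0592 = 6(0.60 − 0.566)/0.0592 = 3.446, so Q = 2790.
With Q = [Cr³⁺]^2/[Sn²⁺]^3 and the known concentrations, [Cr³⁺]^2 in the numerator gives [Cr³⁺] = 0.019 M.

0.019 M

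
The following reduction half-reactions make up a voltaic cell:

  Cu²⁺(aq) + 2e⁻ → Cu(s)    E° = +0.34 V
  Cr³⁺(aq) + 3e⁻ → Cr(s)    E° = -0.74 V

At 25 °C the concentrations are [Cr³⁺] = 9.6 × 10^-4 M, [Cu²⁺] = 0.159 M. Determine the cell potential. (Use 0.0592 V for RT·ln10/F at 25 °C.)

The Cu²⁺/Cu couple has the higher reduction potential and acts as the cathode, so E°_cell = +0.34 − (-0.74) = 1.08 V.
Balancing electrons gives n = 6; the reaction quotient is Q = [Cr³⁺]^2/[Cu²⁺]^3 = 2.29 × 10^-4.
At 25 °C, E = E° − (0.0592/n) log Q = 1.08 − (0.0592/6)(-3.640) = 1.080 + 0.036 = 1.116 V.

1.12 V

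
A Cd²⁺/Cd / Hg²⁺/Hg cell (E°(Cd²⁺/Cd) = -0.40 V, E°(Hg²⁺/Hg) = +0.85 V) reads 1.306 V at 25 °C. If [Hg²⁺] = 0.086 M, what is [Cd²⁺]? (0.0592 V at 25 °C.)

From the Nernst equation, log Q = n(E° − E)/0.0592 = 2(1.25 − 1.306)/0.0592 = -1.892, so Q = 0.0128.
With Q = [Cd²⁺]/[Hg²⁺] and the known concentrations, [Cd²⁺] in the numerator gives [Cd²⁺] = 0.0011 M.

0.0011 M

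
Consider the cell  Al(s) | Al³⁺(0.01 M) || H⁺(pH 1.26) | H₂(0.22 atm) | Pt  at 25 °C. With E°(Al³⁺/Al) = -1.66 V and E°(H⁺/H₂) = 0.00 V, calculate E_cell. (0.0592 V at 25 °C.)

1.64 V

The hydrogen couple is the cathode, so E°_cell = 1.66 V; n = 6.
[H⁺] = 10^(−1.26) = 0.055 M, and Q = [Al³⁺]^2·P(H₂)^3 / [H⁺]^6 = 38.7.
E = E° − (0.0592/6) log Q = 1.66 − (0.0592/6)(1.587) = 1.644 V.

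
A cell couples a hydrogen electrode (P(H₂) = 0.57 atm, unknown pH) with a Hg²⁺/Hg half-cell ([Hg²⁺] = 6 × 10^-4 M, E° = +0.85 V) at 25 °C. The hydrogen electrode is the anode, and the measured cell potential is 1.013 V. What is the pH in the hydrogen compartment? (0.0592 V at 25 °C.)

E°_cell = 0.85 V and n = 2.
log Q = n(E° − E)/0.0592 = 2×(0.85 − 1.013)/0.0592 = -5.507.
With Q = [H⁺]^2 / ([Hg²⁺]·P(H₂)), solving for [H⁺] gives log[H⁺] = -4.486, so pH = 4.49.

pH = 4.49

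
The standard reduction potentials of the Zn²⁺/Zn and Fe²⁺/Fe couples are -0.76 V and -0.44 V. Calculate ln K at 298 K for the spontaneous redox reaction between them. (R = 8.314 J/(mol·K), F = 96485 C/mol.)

E°_cell = -0.44 − (-0.76) = 0.32 V, with n = 2 electrons transferred.
At equilibrium E = 0, so the Nernst equation gives ln K = nFE°/RT = (2)(96485)(0.32)/((8.314)(298)) = 24.92.

ln K = 24.9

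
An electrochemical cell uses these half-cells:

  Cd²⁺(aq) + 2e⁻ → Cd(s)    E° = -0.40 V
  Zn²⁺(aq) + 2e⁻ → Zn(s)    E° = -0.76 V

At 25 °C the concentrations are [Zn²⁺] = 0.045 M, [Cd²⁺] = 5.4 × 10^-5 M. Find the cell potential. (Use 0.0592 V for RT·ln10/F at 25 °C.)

0.274 V

The Cd²⁺/Cd couple has the higher reduction potential and acts as the cathode, so E°_cell = -0.40 − (-0.76) = 0.36 V.
Balancing electrons gives n = 2; the reaction quotient is Q = [Zn²⁺]/[Cd²⁺] = 833.
At 25 °C, E = E° − (0.0592/n) log Q = 0.36 − (0.0592/2)(2.921) = 0.360 − 0.086 = 0.274 V.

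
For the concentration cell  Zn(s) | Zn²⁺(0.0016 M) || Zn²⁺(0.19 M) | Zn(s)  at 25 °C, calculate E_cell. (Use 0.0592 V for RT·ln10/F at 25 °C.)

0.061 V

Both half-cells are Zn²⁺/Zn, so E°_cell = 0. The concentrated side is the cathode; the cell reaction moves Zn²⁺ from high to low concentration with n = 2.
Q = [Zn²⁺]_dilute/[Zn²⁺]_conc = 0.0016/0.19 = 0.00842.
E = 0 − (0.0592/2) log Q = −(0.0592/2)(-2.075) = 0.0614 V.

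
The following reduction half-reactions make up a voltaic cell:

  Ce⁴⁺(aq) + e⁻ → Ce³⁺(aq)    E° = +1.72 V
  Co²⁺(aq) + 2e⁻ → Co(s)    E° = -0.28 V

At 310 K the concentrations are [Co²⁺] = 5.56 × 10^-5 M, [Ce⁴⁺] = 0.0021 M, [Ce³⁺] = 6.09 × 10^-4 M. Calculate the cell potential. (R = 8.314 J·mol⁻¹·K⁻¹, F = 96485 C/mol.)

2.16 V

The Ce⁴⁺/Ce³⁺ couple has the higher reduction potential and acts as the cathode, so E°_cell = +1.72 − (-0.28) = 2.00 V.
Balancing electrons gives n = 2; the reaction quotient is Q = [Co²⁺]·[Ce³⁺]^2/[Ce⁴⁺]^2 = 4.68 × 10^-6.
E = E° − (RT/nF) ln Q = 2.00 − (8.314×310)/(2×96485) × (-12.273) = 2.000 + 0.164 = 2.164 V.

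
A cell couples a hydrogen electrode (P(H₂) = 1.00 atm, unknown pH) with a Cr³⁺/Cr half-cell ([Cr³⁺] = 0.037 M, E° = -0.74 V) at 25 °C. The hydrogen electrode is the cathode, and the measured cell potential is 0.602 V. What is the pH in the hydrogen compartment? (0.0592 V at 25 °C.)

E°_cell = 0.74 V and n = 6.
log Q = n(E° − E)/0.0592 = 6×(0.74 − 0.602)/0.0592 = 13.986.
With Q = [Cr³⁺]^2·P(H₂)^3 / [H⁺]^6, solving for [H⁺] gives log[H⁺] = -2.808, so pH = 2.81.

pH = 2.81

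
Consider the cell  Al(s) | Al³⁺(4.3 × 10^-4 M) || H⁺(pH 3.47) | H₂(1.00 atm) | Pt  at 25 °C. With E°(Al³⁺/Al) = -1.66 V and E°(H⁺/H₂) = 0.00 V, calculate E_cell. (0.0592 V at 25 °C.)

1.52 V

The hydrogen couple is the cathode, so E°_cell = 1.66 V; n = 6.
[H⁺] = 10^(−3.47) = 3.4 × 10^-4 M, and Q = [Al³⁺]^2·P(H₂)^3 / [H⁺]^6 = 1.22 × 10^14.
E = E° − (0.0592/6) log Q = 1.66 − (0.0592/6)(14.087) = 1.521 V.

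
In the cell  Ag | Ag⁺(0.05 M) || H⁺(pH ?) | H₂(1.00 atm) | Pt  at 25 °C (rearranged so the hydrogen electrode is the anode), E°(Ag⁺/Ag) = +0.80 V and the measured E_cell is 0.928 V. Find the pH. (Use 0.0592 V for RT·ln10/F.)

pH = 3.46

E°_cell = 0.80 V and n = 2.
log Q = n(E° − E)/0.0592 = 2×(0.80 − 0.928)/0.0592 = -4.324.
With Q = [H⁺]^2 / ([Ag⁺]^2·P(H₂)), solving for [H⁺] gives log[H⁺] = -3.463, so pH = 3.46.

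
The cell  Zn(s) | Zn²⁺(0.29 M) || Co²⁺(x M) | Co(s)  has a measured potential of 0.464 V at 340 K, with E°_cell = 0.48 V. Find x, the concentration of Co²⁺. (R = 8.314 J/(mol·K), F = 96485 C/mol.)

0.097 M

From the Nernst equation, ln Q = nF(E° − E)/RT = 2×96485×(0.48 − 0.464)/(8.314×340) = 1.092, so Q = 2.98.
With Q = [Zn²⁺]/[Co²⁺] and the known concentrations, [Co²⁺] in the denominator gives [Co²⁺] = 0.097 M.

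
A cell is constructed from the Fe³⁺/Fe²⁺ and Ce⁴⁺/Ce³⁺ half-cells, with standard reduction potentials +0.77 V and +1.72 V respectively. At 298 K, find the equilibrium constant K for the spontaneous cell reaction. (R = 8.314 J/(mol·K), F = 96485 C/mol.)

1.2 × 10^16

E°_cell = +1.72 − (+0.77) = 0.95 V, with n = 1 electron transferred.
At equilibrium E = 0, so the Nernst equation gives ln K = nFE°/RT = (1)(96485)(0.95)/((8.314)(298)) = 37.00.
K = e^37.00 = 1.2 × 10^16.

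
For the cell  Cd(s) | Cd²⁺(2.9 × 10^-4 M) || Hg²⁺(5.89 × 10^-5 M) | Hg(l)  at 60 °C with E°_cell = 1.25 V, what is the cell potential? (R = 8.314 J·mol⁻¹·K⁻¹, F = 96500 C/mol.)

1.23 V

Balancing electrons gives n = 2; the reaction quotient is Q = [Cd²⁺]/[Hg²⁺] = 4.92.
E = E° − (RT/nF) ln Q = 1.25 − (8.314×333)/(2×96500) × (1.594) = 1.250 − 0.023 = 1.227 V.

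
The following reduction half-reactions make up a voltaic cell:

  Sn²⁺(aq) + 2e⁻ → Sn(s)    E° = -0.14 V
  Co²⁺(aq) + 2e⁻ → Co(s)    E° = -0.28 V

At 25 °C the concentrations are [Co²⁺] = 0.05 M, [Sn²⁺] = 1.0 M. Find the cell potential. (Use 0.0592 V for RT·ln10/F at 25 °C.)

0.179 V

The Sn²⁺/Sn couple has the higher reduction potential and acts as the cathode, so E°_cell = -0.14 − (-0.28) = 0.14 V.
Balancing electrons gives n = 2; the reaction quotient is Q = [Co²⁺]/[Sn²⁺] = 0.0500.
At 25 °C, E = E° − (0.0592/n) log Q = 0.14 − (0.0592/2)(-1.301) = 0.140 + 0.039 = 0.179 V.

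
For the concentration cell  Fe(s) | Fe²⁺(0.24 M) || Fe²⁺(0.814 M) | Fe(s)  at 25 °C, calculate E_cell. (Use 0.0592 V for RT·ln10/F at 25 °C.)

0.016 V

Both half-cells are Fe²⁺/Fe, so E°_cell = 0. The concentrated side is the cathode; the cell reaction moves Fe²⁺ from high to low concentration with n = 2.
Q = [Fe²⁺]_dilute/[Fe²⁺]_conc = 0.24/0.814 = 0.295.
E = 0 − (0.0592/2) log Q = −(0.0592/2)(-0.530) = 0.0157 V.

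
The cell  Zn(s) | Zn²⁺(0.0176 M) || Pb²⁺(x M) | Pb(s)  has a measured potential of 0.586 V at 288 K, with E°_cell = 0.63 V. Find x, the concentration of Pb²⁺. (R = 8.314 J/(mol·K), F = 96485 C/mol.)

5.1 × 10^-4 M

From the Nernst equation, ln Q = nF(E° − E)/RT = 2×96485×(0.63 − 0.586)/(8.314×288) = 3.546, so Q = 34.7.
With Q = [Zn²⁺]/[Pb²⁺] and the known concentrations, [Pb²⁺] in the denominator gives [Pb²⁺] = 5.1 × 10^-4 M.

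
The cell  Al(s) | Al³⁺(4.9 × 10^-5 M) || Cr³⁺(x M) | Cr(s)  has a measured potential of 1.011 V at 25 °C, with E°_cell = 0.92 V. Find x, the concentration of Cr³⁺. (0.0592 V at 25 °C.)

From the Nernst equation, log Q = n(E° − E)/0.0592 = 3(0.92 − 1.011)/0.0592 = -4.611, so Q = 2.45 × 10^-5.
With Q = [Al³⁺]/[Cr³⁺] and the known concentrations, [Cr³⁺] in the denominator gives [Cr³⁺] = 2.0 M.

2.0 M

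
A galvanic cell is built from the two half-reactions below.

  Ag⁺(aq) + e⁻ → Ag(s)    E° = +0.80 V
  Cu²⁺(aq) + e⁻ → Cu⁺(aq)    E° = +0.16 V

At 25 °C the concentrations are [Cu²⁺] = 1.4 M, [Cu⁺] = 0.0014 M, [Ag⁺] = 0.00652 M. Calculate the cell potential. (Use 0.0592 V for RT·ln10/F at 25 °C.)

The Ag⁺/Ag couple has the higher reduction potential and acts as the cathode, so E°_cell = +0.80 − (+0.16) = 0.64 V.
Balancing electrons gives n = 1; the reaction quotient is Q = [Cu²⁺]/([Cu⁺]·[Ag⁺]) = 1.53 × 10^5.
At 25 °C, E = E° − (0.0592/n) log Q = 0.64 − (0.0592/1)(5.186) = 0.640 − 0.307 = 0.333 V.

0.333 V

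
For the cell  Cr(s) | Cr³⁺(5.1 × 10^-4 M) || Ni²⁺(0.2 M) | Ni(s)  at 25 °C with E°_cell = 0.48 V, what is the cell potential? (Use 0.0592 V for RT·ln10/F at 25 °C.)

Balancing electrons gives n = 6; the reaction quotient is Q = [Cr³⁺]^2/[Ni²⁺]^3 = 3.25 × 10^-5.
At 25 °C, E = E° − (0.0592/n) log Q = 0.48 − (0.0592/6)(-4.488) = 0.480 + 0.044 = 0.524 V.

0.524 V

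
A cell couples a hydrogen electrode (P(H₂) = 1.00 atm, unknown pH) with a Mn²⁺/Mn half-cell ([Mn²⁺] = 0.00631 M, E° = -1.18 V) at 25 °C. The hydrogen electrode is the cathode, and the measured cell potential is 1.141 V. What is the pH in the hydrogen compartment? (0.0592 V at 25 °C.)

E°_cell = 1.18 V and n = 2.
log Q = n(E° − E)/0.0592 = 2×(1.18 − 1.141)/0.0592 = 1.318.
With Q = [Mn²⁺]·P(H₂) / [H⁺]^2, solving for [H⁺] gives log[H⁺] = -1.759, so pH = 1.76.

pH = 1.76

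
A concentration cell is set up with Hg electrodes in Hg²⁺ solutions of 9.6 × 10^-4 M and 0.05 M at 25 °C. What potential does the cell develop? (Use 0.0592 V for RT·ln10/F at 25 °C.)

0.051 V

Both half-cells are Hg²⁺/Hg, so E°_cell = 0. The concentrated side is the cathode; the cell reaction moves Hg²⁺ from high to low concentration with n = 2.
Q = [Hg²⁺]_dilute/[Hg²⁺]_conc = 9.6 × 10^-4/0.05 = 0.0192.
E = 0 − (0.0592/2) log Q = −(0.0592/2)(-1.717) = 0.0508 V.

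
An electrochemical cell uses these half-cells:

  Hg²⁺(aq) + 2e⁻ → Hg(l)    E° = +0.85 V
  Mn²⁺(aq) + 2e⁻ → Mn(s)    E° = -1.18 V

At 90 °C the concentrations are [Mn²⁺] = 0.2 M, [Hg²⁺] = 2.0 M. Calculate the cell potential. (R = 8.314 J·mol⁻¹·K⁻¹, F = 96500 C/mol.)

The Hg²⁺/Hg couple has the higher reduction potential and acts as the cathode, so E°_cell = +0.85 − (-1.18) = 2.03 V.
Balancing electrons gives n = 2; the reaction quotient is Q = [Mn²⁺]/[Hg²⁺] = 0.100.
E = E° − (RT/nF) ln Q = 2.03 − (8.314×363)/(2×96500) × (-2.303) = 2.030 + 0.036 = 2.066 V.

2.07 V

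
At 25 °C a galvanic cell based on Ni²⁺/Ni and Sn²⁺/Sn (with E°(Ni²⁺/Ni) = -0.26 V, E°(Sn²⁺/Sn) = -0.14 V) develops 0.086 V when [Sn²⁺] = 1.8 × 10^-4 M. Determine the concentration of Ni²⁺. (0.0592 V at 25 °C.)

0.0025 M

From the Nernst equation, log Q = n(E° − E)/0.0592 = 2(0.12 − 0.086)/0.0592 = 1.149, so Q = 14.1.
With Q = [Ni²⁺]/[Sn²⁺] and the known concentrations, [Ni²⁺] in the numerator gives [Ni²⁺] = 0.0025 M.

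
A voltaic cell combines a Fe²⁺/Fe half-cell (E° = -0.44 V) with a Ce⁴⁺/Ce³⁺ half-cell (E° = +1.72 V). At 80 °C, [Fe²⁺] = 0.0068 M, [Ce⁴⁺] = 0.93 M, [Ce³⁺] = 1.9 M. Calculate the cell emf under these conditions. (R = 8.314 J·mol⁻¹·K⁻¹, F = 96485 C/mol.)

The Ce⁴⁺/Ce³⁺ couple has the higher reduction potential and acts as the cathode, so E°_cell = +1.72 − (-0.44) = 2.16 V.
Balancing electrons gives n = 2; the reaction quotient is Q = [Fe²⁺]·[Ce³⁺]^2/[Ce⁴⁺]^2 = 0.0284.
E = E° − (RT/nF) ln Q = 2.16 − (8.314×353)/(2×96485) × (-3.562) = 2.160 + 0.054 = 2.214 V.

2.21 V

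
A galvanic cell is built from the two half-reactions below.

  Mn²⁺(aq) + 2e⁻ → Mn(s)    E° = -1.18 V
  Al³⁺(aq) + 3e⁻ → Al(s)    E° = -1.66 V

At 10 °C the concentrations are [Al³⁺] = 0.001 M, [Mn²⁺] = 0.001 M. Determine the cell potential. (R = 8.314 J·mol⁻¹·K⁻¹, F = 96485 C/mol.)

The Mn²⁺/Mn couple has the higher reduction potential and acts as the cathode, so E°_cell = -1.18 − (-1.66) = 0.48 V.
Balancing electrons gives n = 6; the reaction quotient is Q = [Al³⁺]^2/[Mn²⁺]^3 = 1000.
E = E° − (RT/nF) ln Q = 0.48 − (8.314×283)/(6×96485) × (6.908) = 0.480 − 0.028 = 0.452 V.

0.452 V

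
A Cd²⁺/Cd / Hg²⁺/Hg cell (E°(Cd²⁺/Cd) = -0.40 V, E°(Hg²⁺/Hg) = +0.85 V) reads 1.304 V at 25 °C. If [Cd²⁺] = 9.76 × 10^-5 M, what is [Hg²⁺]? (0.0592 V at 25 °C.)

From the Nernst equation, log Q = n(E° − E)/0.0592 = 2(1.25 − 1.304)/0.0592 = -1.824, so Q = 0.0150.
With Q = [Cd²⁺]/[Hg²⁺] and the known concentrations, [Hg²⁺] in the denominator gives [Hg²⁺] = 0.0065 M.

0.0065 M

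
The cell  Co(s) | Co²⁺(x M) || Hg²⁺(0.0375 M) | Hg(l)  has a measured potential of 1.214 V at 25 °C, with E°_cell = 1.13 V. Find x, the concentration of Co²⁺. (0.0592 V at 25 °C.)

5.4 × 10^-5 M

From the Nernst equation, log Q = n(E° − E)/0.0592 = 2(1.13 − 1.214)/0.0592 = -2.838, so Q = 0.00145.
With Q = [Co²⁺]/[Hg²⁺] and the known concentrations, [Co²⁺] in the numerator gives [Co²⁺] = 5.4 × 10^-5 M.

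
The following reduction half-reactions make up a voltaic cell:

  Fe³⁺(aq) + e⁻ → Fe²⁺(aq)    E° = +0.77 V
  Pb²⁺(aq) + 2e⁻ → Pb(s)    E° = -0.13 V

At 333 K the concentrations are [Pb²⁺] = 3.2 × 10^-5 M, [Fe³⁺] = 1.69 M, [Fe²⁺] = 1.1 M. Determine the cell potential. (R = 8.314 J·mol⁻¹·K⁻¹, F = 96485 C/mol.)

1.06 V

The Fe³⁺/Fe²⁺ couple has the higher reduction potential and acts as the cathode, so E°_cell = +0.77 − (-0.13) = 0.90 V.
Balancing electrons gives n = 2; the reaction quotient is Q = [Pb²⁺]·[Fe²⁺]^2/[Fe³⁺]^2 = 1.36 × 10^-5.
E = E° − (RT/nF) ln Q = 0.90 − (8.314×333)/(2×96485) × (-11.209) = 0.900 + 0.161 = 1.061 V.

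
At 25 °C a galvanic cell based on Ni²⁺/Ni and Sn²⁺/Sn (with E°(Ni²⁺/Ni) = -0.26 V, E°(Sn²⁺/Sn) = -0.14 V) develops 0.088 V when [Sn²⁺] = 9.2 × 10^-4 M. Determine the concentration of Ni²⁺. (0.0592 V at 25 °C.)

0.011 M

From the Nernst equation, log Q = n(E° − E)/0.0592 = 2(0.12 − 0.088)/0.0592 = 1.081, so Q = 12.1.
With Q = [Ni²⁺]/[Sn²⁺] and the known concentrations, [Ni²⁺] in the numerator gives [Ni²⁺] = 0.011 M.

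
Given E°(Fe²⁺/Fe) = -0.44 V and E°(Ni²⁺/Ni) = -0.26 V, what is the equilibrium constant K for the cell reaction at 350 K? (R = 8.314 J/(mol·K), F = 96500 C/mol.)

E°_cell = -0.26 − (-0.44) = 0.18 V, with n = 2 electrons transferred.
At equilibrium E = 0, so the Nernst equation gives ln K = nFE°/RT = (2)(96500)(0.18)/((8.314)(350)) = 11.94.
K = e^11.94 = 1.5 × 10^5.

1.5 × 10^5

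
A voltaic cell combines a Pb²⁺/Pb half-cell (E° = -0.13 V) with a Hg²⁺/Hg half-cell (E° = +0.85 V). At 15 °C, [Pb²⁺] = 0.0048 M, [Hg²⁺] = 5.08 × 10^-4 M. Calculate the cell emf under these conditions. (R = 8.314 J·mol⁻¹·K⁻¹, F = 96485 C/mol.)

0.952 V

The Hg²⁺/Hg couple has the higher reduction potential and acts as the cathode, so E°_cell = +0.85 − (-0.13) = 0.98 V.
Balancing electrons gives n = 2; the reaction quotient is Q = [Pb²⁺]/[Hg²⁺] = 9.45.
E = E° − (RT/nF) ln Q = 0.98 − (8.314×288)/(2×96485) × (2.246) = 0.980 − 0.028 = 0.952 V.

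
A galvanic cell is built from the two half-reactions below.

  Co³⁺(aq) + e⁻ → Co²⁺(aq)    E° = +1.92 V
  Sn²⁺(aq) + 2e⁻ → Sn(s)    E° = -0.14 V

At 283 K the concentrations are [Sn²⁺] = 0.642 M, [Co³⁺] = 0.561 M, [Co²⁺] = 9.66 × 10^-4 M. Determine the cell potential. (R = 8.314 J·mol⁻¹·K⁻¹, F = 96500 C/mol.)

2.22 V

The Co³⁺/Co²⁺ couple has the higher reduction potential and acts as the cathode, so E°_cell = +1.92 − (-0.14) = 2.06 V.
Balancing electrons gives n = 2; the reaction quotient is Q = [Sn²⁺]·[Co²⁺]^2/[Co³⁺]^2 = 1.9 × 10^-6.
E = E° − (RT/nF) ln Q = 2.06 − (8.314×283)/(2×96500) × (-13.172) = 2.060 + 0.161 = 2.221 V.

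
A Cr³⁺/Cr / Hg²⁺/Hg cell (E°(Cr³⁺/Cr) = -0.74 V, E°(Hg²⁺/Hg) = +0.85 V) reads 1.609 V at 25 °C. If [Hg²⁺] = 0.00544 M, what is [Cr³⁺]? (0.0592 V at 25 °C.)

From the Nernst equation, log Q = n(E° − E)/0.0592 = 6(1.59 − 1.609)/0.0592 = -1.926, so Q = 0.0119.
With Q = [Cr³⁺]^2/[Hg²⁺]^3 and the known concentrations, [Cr³⁺]^2 in the numerator gives [Cr³⁺] = 4.4 × 10^-5 M.

4.4 × 10^-5 M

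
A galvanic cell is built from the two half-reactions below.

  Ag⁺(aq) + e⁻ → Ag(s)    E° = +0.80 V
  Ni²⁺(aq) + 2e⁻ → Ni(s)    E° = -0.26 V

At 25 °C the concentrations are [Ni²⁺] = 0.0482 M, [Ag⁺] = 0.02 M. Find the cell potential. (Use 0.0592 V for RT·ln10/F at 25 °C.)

The Ag⁺/Ag couple has the higher reduction potential and acts as the cathode, so E°_cell = +0.80 − (-0.26) = 1.06 V.
Balancing electrons gives n = 2; the reaction quotient is Q = [Ni²⁺]/[Ag⁺]^2 = 121.
At 25 °C, E = E° − (0.0592/n) log Q = 1.06 − (0.0592/2)(2.081) = 1.060 − 0.062 = 0.998 V.

0.998 V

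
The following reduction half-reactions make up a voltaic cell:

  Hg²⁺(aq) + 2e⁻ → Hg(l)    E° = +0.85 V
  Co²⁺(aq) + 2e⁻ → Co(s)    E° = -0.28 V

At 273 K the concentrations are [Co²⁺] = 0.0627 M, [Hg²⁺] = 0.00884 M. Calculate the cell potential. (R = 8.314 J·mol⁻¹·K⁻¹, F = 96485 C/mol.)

The Hg²⁺/Hg couple has the higher reduction potential and acts as the cathode, so E°_cell = +0.85 − (-0.28) = 1.13 V.
Balancing electrons gives n = 2; the reaction quotient is Q = [Co²⁺]/[Hg²⁺] = 7.09.
E = E° − (RT/nF) ln Q = 1.13 − (8.314×273)/(2×96485) × (1.959) = 1.130 − 0.023 = 1.107 V.

1.11 V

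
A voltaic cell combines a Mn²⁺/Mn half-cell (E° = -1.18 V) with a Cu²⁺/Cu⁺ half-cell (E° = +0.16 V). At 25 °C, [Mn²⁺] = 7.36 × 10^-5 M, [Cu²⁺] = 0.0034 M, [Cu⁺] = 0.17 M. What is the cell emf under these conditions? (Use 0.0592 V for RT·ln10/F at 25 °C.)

The Cu²⁺/Cu⁺ couple has the higher reduction potential and acts as the cathode, so E°_cell = +0.16 − (-1.18) = 1.34 V.
Balancing electrons gives n = 2; the reaction quotient is Q = [Mn²⁺]·[Cu⁺]^2/[Cu²⁺]^2 = 0.184.
At 25 °C, E = E° − (0.0592/n) log Q = 1.34 − (0.0592/2)(-0.735) = 1.340 + 0.022 = 1.362 V.

1.36 V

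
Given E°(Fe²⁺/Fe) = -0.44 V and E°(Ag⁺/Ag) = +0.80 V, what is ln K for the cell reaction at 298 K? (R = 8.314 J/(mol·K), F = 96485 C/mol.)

ln K = 96.6

E°_cell = +0.80 − (-0.44) = 1.24 V, with n = 2 electrons transferred.
At equilibrium E = 0, so the Nernst equation gives ln K = nFE°/RT = (2)(96485)(1.24)/((8.314)(298)) = 96.58.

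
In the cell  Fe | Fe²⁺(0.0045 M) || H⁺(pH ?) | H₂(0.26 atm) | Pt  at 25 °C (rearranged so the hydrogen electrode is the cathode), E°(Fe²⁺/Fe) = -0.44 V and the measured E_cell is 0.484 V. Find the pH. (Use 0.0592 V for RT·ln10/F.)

pH = 0.72

E°_cell = 0.44 V and n = 2.
log Q = n(E° − E)/0.0592 = 2×(0.44 − 0.484)/0.0592 = -1.486.
With Q = [Fe²⁺]·P(H₂) / [H⁺]^2, solving for [H⁺] gives log[H⁺] = -0.723, so pH = 0.72.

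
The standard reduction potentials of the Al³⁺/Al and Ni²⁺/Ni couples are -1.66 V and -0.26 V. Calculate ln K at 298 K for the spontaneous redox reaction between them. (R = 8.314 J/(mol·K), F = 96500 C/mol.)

E°_cell = -0.26 − (-1.66) = 1.40 V, with n = 6 electrons transferred.
At equilibrium E = 0, so the Nernst equation gives ln K = nFE°/RT = (6)(96500)(1.40)/((8.314)(298)) = 327.18.

ln K = 327.2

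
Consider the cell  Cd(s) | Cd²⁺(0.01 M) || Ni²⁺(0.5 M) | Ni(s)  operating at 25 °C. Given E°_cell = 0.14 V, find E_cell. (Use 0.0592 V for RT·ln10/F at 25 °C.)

Balancing electrons gives n = 2; the reaction quotient is Q = [Cd²⁺]/[Ni²⁺] = 0.0200.
At 25 °C, E = E° − (0.0592/n) log Q = 0.14 − (0.0592/2)(-1.699) = 0.140 + 0.050 = 0.190 V.

0.190 V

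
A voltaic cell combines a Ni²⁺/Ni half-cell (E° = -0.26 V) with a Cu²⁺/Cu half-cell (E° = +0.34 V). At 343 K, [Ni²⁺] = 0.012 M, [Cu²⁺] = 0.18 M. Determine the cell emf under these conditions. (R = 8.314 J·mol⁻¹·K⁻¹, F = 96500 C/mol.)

0.640 V

The Cu²⁺/Cu couple has the higher reduction potential and acts as the cathode, so E°_cell = +0.34 − (-0.26) = 0.60 V.
Balancing electrons gives n = 2; the reaction quotient is Q = [Ni²⁺]/[Cu²⁺] = 0.0667.
E = E° − (RT/nF) ln Q = 0.60 − (8.314×343)/(2×96500) × (-2.708) = 0.600 + 0.040 = 0.640 V.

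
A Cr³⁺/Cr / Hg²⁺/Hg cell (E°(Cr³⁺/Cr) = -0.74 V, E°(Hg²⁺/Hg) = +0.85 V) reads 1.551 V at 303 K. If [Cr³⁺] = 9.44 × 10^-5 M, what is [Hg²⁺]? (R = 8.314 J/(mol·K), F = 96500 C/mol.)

From the Nernst equation, ln Q = nF(E° − E)/RT = 6×96500×(1.59 − 1.551)/(8.314×303) = 8.964, so Q = 7810.
With Q = [Cr³⁺]^2/[Hg²⁺]^3 and the known concentrations, [Hg²⁺]^3 in the denominator gives [Hg²⁺] = 1 × 10^-4 M.

1 × 10^-4 M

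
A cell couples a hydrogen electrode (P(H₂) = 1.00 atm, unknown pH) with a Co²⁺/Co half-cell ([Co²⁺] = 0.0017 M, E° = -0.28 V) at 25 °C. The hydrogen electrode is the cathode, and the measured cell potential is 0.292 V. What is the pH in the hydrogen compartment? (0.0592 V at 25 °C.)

pH = 1.18

E°_cell = 0.28 V and n = 2.
log Q = n(E° − E)/0.0592 = 2×(0.28 − 0.292)/0.0592 = -0.405.
With Q = [Co²⁺]·P(H₂) / [H⁺]^2, solving for [H⁺] gives log[H⁺] = -1.182, so pH = 1.18.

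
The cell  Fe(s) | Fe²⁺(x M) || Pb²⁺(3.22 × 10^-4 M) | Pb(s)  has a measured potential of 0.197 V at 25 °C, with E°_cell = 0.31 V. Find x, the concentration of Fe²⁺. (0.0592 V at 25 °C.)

From the Nernst equation, log Q = n(E° − E)/0.0592 = 2(0.31 − 0.197)/0.0592 = 3.818, so Q = 6570.
With Q = [Fe²⁺]/[Pb²⁺] and the known concentrations, [Fe²⁺] in the numerator gives [Fe²⁺] = 2.1 M.

2.1 M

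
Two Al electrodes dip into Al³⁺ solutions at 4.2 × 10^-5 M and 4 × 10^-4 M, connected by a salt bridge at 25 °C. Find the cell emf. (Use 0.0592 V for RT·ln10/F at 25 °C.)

0.019 V

Both half-cells are Al³⁺/Al, so E°_cell = 0. The concentrated side is the cathode; the cell reaction moves Al³⁺ from high to low concentration with n = 3.
Q = [Al³⁺]_dilute/[Al³⁺]_conc = 4.2 × 10^-5/4 × 10^-4 = 0.105.
E = 0 − (0.0592/3) log Q = −(0.0592/3)(-0.979) = 0.0193 V.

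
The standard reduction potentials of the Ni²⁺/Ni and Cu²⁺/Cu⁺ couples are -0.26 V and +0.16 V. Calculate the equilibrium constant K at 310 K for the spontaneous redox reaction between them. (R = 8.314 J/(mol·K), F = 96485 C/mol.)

4.5 × 10^13

E°_cell = +0.16 − (-0.26) = 0.42 V, with n = 2 electrons transferred.
At equilibrium E = 0, so the Nernst equation gives ln K = nFE°/RT = (2)(96485)(0.42)/((8.314)(310)) = 31.45.
K = e^31.45 = 4.5 × 10^13.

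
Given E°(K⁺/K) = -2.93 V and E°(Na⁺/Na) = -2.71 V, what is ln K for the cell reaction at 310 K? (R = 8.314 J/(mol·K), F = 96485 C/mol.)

E°_cell = -2.71 − (-2.93) = 0.22 V, with n = 1 electron transferred.
At equilibrium E = 0, so the Nernst equation gives ln K = nFE°/RT = (1)(96485)(0.22)/((8.314)(310)) = 8.24.

ln K = 8.2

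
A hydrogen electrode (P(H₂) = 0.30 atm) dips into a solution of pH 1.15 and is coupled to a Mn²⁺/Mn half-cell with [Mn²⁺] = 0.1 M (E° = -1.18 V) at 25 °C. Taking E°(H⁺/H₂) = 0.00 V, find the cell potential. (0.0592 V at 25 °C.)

The hydrogen couple is the cathode, so E°_cell = 1.18 V; n = 2.
[H⁺] = 10^(−1.15) = 0.071 M, and Q = [Mn²⁺]·P(H₂) / [H⁺]^2 = 5.99.
E = E° − (0.0592/2) log Q = 1.18 − (0.0592/2)(0.777) = 1.157 V.

1.16 V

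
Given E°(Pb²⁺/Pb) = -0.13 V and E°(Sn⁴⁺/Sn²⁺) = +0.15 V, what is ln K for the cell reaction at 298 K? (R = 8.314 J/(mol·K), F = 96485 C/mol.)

E°_cell = +0.15 − (-0.13) = 0.28 V, with n = 2 electrons transferred.
At equilibrium E = 0, so the Nernst equation gives ln K = nFE°/RT = (2)(96485)(0.28)/((8.314)(298)) = 21.81.

ln K = 21.8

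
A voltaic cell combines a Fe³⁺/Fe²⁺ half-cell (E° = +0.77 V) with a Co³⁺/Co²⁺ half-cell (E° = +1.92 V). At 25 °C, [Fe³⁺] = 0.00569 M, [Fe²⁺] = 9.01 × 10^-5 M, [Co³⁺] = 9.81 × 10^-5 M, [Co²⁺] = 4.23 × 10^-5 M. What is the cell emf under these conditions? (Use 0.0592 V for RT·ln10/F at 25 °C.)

The Co³⁺/Co²⁺ couple has the higher reduction potential and acts as the cathode, so E°_cell = +1.92 − (+0.77) = 1.15 V.
Balancing electrons gives n = 1; the reaction quotient is Q = [Fe³⁺]·[Co²⁺]/([Fe²⁺]·[Co³⁺]) = 27.2.
At 25 °C, E = E° − (0.0592/n) log Q = 1.15 − (0.0592/1)(1.435) = 1.150 − 0.085 = 1.065 V.

1.07 V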